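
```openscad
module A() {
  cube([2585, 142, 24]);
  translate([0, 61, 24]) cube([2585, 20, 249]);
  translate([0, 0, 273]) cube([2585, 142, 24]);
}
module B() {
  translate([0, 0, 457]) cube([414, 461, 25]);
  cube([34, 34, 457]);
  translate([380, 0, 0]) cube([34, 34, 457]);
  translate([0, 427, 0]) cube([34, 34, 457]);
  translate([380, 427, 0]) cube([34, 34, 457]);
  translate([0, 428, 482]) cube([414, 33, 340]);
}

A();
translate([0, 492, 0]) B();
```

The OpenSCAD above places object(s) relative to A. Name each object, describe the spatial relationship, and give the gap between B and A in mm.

A is an I-beam. B is a chair. The chair is on the floor beside the I-beam on its +y side. The gap between the chair and the I-beam is 350 mm.

The chair's nearest face is 350 mm from the I-beam's +y face.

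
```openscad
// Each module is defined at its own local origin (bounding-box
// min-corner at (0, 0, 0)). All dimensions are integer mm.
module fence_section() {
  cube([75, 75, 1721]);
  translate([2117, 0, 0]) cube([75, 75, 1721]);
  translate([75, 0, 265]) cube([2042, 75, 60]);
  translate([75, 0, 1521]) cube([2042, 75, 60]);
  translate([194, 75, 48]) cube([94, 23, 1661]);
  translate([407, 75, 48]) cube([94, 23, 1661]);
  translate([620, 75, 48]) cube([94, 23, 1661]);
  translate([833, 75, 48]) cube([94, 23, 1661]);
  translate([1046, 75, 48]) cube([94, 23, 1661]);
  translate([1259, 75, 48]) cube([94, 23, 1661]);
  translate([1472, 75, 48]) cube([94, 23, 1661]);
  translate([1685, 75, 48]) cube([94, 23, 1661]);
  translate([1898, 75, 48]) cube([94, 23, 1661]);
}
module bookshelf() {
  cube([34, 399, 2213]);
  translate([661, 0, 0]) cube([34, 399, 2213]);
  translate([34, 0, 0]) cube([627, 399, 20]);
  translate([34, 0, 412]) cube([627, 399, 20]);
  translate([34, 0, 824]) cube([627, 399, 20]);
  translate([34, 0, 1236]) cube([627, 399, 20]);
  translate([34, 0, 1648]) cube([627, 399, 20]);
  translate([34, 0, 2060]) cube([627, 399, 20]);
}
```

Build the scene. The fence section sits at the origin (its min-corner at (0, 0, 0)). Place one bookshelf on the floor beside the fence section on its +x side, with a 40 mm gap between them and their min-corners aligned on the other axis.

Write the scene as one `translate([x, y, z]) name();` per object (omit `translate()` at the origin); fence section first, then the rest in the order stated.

fence_section();
translate([2232, 0, 0]) bookshelf();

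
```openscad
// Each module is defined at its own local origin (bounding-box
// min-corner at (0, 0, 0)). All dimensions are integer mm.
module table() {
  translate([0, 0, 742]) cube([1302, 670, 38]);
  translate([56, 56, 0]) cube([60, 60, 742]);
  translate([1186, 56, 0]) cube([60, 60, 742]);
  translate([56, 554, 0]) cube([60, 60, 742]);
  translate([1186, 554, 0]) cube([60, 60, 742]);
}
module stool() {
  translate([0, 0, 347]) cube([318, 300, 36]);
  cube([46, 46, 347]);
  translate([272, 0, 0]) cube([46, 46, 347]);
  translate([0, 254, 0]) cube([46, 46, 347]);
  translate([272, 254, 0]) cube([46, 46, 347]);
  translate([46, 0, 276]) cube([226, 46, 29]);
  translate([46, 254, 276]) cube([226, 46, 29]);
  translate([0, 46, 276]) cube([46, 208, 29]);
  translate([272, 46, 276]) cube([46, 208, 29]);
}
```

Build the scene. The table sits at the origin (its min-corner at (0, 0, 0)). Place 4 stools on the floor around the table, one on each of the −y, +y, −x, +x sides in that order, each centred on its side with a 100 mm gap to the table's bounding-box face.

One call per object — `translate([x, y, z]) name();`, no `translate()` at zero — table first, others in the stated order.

table();
translate([492, -400, 0]) stool();
translate([492, 770, 0]) stool();
translate([-418, 185, 0]) stool();
translate([1402, 185, 0]) stool();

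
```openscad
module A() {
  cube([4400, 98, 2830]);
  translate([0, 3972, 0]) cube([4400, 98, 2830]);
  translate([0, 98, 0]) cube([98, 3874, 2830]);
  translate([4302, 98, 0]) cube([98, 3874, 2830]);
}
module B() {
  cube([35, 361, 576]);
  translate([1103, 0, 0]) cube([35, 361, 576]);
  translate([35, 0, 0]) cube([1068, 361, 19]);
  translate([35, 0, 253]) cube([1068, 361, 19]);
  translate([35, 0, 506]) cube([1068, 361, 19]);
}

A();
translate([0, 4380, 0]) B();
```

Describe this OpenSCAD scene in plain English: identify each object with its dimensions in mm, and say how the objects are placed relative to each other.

A is the wall frame of a small rectangular building: four walls, each 2830 mm tall and 98 mm thick, enclosing a footprint 4400 mm (x) by 4070 mm (y) outside-to-outside, with no floor or roof. The front and back walls (the −y and +y sides) span the full width; the two side walls fit between them.

B is a bookshelf 1138 mm wide overall, 361 mm deep and 576 mm tall. The two sides are 35 mm thick vertical panels. 3 horizontal shelves of 19 mm thickness span between the inner faces of the sides; the lowest shelf sits on the floor and shelves are stacked with a clear vertical gap of 234 mm between each pair.

The bookshelf is on the floor beside the house frame on its +y side.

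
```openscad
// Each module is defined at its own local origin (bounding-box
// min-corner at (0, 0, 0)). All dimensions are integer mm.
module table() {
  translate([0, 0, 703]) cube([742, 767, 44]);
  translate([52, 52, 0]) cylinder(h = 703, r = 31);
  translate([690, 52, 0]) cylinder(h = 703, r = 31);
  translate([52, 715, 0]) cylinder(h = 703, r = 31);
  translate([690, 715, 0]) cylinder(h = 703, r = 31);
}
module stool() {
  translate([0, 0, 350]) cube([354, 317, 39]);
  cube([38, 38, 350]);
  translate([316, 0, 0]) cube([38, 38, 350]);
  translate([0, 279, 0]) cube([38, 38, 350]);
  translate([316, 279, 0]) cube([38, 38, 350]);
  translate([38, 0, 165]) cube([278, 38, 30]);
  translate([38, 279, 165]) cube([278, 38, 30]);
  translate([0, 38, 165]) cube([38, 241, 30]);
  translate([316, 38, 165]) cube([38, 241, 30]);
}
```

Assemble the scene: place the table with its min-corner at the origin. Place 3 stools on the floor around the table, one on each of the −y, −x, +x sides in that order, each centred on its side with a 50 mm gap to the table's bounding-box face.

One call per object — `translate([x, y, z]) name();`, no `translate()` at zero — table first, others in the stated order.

table();
translate([194, -367, 0]) stool();
translate([-404, 225, 0]) stool();
translate([792, 225, 0]) stool();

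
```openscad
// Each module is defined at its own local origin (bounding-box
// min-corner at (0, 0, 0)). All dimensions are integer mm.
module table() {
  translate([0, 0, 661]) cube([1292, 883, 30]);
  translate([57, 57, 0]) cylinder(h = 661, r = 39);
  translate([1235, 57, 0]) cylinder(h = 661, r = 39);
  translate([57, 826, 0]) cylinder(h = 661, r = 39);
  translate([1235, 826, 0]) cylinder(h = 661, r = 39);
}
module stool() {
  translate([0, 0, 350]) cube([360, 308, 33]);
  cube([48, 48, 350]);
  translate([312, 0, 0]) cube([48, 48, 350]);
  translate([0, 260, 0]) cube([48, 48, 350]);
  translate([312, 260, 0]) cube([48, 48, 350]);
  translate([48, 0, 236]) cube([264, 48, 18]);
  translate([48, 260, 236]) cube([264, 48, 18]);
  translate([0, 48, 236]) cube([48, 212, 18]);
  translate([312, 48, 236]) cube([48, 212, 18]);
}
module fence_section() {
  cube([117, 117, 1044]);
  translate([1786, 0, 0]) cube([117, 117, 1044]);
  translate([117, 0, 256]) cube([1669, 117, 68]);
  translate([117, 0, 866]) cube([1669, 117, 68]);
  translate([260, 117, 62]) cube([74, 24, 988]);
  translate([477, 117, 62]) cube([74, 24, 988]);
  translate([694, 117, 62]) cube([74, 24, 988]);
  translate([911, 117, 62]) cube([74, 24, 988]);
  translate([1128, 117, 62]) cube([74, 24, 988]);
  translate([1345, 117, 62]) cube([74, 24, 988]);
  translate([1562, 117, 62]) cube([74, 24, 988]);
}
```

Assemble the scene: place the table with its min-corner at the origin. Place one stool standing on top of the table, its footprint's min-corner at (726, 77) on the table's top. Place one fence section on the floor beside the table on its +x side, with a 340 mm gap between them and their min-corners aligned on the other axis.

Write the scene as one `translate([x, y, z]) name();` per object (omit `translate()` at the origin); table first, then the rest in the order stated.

table();
translate([726, 77, 691]) stool();
translate([1632, 0, 0]) fence_section();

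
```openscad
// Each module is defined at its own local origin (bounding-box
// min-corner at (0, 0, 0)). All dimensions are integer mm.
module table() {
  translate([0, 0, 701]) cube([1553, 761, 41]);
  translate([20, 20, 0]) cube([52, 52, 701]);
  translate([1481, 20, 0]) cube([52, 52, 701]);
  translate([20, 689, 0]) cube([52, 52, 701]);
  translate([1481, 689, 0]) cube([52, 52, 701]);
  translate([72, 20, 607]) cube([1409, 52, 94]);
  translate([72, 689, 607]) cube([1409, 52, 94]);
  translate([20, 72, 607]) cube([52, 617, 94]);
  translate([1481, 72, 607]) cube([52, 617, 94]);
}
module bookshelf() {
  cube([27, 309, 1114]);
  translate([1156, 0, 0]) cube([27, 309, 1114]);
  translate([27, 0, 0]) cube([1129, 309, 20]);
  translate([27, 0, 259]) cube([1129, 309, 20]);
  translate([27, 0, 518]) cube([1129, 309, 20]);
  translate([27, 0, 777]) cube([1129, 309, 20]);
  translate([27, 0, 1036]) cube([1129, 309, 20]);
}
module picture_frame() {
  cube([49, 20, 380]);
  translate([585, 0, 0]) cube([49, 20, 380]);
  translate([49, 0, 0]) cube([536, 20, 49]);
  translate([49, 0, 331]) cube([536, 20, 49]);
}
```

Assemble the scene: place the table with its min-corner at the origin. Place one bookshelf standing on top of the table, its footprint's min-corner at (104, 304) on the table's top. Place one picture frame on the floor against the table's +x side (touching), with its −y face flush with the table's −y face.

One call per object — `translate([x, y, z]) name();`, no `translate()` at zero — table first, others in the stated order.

table();
translate([104, 304, 742]) bookshelf();
translate([1553, 0, 0]) picture_frame();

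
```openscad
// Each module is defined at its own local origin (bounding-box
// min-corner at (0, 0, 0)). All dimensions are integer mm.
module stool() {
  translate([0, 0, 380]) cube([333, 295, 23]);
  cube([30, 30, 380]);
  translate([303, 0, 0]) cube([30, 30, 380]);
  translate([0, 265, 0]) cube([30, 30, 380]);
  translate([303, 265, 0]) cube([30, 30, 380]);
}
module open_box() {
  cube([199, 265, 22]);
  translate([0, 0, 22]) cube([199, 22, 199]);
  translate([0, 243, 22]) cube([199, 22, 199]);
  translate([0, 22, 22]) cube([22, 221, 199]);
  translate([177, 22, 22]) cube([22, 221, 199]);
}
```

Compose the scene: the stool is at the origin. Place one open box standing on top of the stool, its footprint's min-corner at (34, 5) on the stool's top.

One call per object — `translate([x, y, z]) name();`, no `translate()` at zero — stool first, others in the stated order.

stool();
translate([34, 5, 403]) open_box();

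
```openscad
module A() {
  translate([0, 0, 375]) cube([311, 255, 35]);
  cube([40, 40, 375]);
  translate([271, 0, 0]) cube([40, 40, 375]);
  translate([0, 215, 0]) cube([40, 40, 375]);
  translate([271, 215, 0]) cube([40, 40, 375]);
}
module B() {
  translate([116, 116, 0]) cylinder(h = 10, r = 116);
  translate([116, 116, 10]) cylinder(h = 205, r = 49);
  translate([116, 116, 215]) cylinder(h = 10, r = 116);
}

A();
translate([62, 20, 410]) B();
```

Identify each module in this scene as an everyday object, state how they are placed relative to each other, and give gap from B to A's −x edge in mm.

A is a stool. B is a spool. The spool is on top of the stool. The gap from the spool to the stool's −x edge is 62 mm.

The spool's min-x is at 62; the stool's min-x is 0; gap = 62 mm.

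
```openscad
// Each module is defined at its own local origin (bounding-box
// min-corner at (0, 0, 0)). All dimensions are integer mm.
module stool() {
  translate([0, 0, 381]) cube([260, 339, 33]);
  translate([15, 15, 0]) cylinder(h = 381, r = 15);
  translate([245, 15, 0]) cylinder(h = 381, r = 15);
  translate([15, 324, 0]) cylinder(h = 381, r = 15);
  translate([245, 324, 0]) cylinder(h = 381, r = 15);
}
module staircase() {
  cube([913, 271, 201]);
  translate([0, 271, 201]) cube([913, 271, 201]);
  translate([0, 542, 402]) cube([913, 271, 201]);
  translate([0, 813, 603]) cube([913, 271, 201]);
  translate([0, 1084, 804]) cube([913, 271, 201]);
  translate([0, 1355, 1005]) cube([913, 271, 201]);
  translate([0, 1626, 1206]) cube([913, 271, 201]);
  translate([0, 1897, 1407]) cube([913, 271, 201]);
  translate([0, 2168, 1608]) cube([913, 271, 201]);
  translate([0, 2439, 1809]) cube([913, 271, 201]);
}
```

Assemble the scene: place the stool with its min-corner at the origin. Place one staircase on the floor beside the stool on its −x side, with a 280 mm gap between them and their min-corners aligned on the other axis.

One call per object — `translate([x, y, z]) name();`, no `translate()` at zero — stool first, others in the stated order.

stool();
translate([-1193, 0, 0]) staircase();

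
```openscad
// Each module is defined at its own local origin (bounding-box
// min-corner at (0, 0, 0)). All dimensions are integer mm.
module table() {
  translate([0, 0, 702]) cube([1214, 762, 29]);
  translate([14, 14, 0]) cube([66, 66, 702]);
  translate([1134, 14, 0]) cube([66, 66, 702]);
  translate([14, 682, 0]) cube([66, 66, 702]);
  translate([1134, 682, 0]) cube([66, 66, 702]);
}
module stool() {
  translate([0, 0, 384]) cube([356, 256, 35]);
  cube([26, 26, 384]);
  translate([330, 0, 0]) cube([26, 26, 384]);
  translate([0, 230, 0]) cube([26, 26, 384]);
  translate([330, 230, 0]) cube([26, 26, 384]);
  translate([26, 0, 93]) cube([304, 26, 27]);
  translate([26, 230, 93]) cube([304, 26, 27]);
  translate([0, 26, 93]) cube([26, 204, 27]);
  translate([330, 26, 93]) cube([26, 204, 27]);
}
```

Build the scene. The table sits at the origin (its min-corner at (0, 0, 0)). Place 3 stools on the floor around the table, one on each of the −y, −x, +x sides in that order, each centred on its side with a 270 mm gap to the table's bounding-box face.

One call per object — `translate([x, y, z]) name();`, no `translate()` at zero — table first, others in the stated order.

table();
translate([429, -526, 0]) stool();
translate([-626, 253, 0]) stool();
translate([1484, 253, 0]) stool();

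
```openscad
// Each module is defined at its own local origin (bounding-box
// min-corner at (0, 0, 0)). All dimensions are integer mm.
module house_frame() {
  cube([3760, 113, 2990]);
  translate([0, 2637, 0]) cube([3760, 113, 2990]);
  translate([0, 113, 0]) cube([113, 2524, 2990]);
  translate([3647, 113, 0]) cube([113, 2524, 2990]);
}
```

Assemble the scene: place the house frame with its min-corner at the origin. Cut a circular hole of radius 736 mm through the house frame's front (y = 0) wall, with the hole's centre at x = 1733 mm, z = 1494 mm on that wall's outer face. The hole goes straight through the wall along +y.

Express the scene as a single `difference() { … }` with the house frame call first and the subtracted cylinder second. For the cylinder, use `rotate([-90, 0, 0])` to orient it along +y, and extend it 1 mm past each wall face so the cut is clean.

difference() {
  house_frame();
  translate([1733, -1, 1494]) rotate([-90, 0, 0]) cylinder(h = 115, r = 736);
}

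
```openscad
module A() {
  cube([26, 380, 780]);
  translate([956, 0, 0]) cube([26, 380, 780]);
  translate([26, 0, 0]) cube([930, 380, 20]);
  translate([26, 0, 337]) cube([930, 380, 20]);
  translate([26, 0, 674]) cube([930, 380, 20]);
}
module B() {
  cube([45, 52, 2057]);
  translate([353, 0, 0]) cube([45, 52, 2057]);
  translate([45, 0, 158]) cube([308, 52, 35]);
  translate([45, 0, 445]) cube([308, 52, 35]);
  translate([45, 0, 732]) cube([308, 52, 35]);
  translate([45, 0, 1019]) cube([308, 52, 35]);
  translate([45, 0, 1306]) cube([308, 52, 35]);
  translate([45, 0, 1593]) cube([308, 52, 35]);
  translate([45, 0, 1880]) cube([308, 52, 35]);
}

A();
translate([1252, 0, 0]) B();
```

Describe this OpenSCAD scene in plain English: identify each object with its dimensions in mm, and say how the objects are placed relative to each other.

A is an open bookshelf. Two side panels, each 26 mm thick, 380 mm deep and 780 mm tall, stand 982 mm apart (outside-to-outside). Between them sit 3 shelves, each 20 mm thick and 380 mm deep, spanning the full gap between the sides. The bottom shelf rests on the floor (its underside at z = 0) and the clear gap between one shelf's top and the next shelf's underside is 317 mm.

B is a straight ladder. Two 45×52 mm vertical rails, 2057 mm tall, stand 398 mm apart (outside-to-outside) with their front faces coplanar on the −y side. 7 rungs, each 52 mm deep and 35 mm tall, span between the inner faces of the rails, front faces flush with the rails. The lowest rung's underside is at z = 158 mm and rungs are spaced 287 mm apart (underside to underside).

The ladder is on the floor beside the bookshelf on its +x side.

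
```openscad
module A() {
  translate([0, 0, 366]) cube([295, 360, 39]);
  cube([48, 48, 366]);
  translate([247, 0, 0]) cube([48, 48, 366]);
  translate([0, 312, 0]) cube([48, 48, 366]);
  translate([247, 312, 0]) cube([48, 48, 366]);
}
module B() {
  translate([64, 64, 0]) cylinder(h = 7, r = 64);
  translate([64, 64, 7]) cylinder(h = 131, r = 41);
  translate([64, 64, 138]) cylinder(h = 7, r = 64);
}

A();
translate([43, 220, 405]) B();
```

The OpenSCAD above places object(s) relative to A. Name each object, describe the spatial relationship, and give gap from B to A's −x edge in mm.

The spool's min-x is at 43; the stool's min-x is 0; gap = 43 mm.

A is a stool. B is a spool. The spool is on top of the stool. The gap from the spool to the stool's −x edge is 43 mm.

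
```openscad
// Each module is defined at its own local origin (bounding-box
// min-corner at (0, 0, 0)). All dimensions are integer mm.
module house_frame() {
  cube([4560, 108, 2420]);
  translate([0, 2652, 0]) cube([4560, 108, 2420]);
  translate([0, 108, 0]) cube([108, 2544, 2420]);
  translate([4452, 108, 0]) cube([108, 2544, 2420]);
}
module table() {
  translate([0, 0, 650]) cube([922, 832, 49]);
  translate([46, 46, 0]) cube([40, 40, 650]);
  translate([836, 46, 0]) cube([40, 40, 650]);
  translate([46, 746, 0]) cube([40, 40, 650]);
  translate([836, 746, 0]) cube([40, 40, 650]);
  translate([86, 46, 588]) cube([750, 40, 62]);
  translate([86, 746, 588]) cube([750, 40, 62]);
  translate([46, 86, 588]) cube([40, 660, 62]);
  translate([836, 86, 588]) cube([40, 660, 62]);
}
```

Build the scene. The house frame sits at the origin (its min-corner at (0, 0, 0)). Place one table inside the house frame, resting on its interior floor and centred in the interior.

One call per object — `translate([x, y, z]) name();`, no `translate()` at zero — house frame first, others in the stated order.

house_frame();
translate([1819, 964, 0]) table();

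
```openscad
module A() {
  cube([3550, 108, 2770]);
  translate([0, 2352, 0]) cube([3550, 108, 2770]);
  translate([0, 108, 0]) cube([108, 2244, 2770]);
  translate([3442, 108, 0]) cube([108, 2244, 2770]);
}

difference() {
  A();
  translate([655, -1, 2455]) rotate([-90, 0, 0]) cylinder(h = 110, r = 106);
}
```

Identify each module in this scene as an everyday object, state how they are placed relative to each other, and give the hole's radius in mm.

The subtracted cylinder has r = 106 mm.

A is a house frame. The house frame has a circular hole through its front wall. The hole's radius is 106 mm.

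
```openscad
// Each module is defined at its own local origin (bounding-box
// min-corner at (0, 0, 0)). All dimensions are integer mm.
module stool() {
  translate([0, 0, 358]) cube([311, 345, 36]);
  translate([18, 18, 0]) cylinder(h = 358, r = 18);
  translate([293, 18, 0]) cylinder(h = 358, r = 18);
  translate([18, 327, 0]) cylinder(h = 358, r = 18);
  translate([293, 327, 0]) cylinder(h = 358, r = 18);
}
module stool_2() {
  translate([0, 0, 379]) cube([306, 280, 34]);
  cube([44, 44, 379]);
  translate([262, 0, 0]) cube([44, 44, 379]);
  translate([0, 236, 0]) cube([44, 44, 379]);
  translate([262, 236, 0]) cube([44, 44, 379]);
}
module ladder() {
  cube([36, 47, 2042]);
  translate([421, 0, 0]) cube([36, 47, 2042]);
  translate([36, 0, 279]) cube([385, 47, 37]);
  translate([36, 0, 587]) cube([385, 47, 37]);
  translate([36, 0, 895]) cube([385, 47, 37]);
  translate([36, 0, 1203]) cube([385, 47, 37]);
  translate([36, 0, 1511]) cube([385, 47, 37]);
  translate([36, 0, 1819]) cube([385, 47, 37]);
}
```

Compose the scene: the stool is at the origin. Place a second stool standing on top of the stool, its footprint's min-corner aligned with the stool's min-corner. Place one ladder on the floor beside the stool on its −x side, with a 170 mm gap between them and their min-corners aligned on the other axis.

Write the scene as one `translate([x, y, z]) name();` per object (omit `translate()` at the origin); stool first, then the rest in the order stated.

stool();
translate([0, 0, 394]) stool_2();
translate([-627, 0, 0]) ladder();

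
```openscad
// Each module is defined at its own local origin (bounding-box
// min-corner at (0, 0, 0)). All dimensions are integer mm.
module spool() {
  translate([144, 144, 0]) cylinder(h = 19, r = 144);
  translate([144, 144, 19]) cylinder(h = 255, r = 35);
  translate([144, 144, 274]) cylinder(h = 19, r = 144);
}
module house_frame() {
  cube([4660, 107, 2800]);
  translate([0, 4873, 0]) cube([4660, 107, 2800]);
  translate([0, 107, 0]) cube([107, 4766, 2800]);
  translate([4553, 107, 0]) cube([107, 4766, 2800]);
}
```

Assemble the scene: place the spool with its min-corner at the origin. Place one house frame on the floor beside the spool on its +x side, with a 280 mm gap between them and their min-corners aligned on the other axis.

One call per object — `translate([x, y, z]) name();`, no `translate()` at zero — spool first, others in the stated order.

spool();
translate([568, 0, 0]) house_frame();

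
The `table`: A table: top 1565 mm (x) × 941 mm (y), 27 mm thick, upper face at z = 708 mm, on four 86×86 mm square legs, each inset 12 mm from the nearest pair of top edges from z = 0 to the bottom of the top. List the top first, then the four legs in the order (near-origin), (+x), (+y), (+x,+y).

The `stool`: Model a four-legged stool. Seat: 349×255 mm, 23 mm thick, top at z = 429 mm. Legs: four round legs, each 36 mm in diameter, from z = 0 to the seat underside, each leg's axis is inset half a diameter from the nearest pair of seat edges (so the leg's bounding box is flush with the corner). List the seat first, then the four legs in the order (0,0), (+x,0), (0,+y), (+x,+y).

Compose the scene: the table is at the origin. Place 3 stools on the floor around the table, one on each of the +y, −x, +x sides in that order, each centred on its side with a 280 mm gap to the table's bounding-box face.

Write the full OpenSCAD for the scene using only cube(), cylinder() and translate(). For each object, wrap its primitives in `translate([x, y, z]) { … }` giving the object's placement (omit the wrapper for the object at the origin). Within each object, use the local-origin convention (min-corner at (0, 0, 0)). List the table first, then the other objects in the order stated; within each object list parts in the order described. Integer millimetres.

translate([0, 0, 681]) cube([1565, 941, 27]);
translate([12, 12, 0]) cube([86, 86, 681]);
translate([1467, 12, 0]) cube([86, 86, 681]);
translate([12, 843, 0]) cube([86, 86, 681]);
translate([1467, 843, 0]) cube([86, 86, 681]);
translate([608, 1221, 0]) {
  translate([0, 0, 406]) cube([349, 255, 23]);
  translate([18, 18, 0]) cylinder(h = 406, r = 18);
  translate([331, 18, 0]) cylinder(h = 406, r = 18);
  translate([18, 237, 0]) cylinder(h = 406, r = 18);
  translate([331, 237, 0]) cylinder(h = 406, r = 18);
}
translate([-629, 343, 0]) {
  translate([0, 0, 406]) cube([349, 255, 23]);
  translate([18, 18, 0]) cylinder(h = 406, r = 18);
  translate([331, 18, 0]) cylinder(h = 406, r = 18);
  translate([18, 237, 0]) cylinder(h = 406, r = 18);
  translate([331, 237, 0]) cylinder(h = 406, r = 18);
}
translate([1845, 343, 0]) {
  translate([0, 0, 406]) cube([349, 255, 23]);
  translate([18, 18, 0]) cylinder(h = 406, r = 18);
  translate([331, 18, 0]) cylinder(h = 406, r = 18);
  translate([18, 237, 0]) cylinder(h = 406, r = 18);
  translate([331, 237, 0]) cylinder(h = 406, r = 18);
}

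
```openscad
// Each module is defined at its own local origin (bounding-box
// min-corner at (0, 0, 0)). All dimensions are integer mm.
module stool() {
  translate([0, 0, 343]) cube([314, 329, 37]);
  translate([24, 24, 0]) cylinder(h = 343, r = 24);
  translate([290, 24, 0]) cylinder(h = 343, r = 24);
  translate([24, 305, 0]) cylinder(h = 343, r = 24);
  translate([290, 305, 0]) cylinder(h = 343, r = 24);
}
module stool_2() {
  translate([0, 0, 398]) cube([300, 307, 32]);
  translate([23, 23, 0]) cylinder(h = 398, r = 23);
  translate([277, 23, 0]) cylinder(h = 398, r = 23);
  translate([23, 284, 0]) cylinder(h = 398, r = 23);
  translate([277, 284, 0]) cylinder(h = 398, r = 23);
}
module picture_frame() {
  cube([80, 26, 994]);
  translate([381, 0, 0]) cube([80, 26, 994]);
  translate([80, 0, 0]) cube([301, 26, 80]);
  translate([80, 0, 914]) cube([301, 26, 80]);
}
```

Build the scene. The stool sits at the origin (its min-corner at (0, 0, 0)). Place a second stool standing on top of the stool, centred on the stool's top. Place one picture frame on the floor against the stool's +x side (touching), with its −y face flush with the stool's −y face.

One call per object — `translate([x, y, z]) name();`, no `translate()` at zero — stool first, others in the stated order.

stool();
translate([7, 11, 380]) stool_2();
translate([314, 0, 0]) picture_frame();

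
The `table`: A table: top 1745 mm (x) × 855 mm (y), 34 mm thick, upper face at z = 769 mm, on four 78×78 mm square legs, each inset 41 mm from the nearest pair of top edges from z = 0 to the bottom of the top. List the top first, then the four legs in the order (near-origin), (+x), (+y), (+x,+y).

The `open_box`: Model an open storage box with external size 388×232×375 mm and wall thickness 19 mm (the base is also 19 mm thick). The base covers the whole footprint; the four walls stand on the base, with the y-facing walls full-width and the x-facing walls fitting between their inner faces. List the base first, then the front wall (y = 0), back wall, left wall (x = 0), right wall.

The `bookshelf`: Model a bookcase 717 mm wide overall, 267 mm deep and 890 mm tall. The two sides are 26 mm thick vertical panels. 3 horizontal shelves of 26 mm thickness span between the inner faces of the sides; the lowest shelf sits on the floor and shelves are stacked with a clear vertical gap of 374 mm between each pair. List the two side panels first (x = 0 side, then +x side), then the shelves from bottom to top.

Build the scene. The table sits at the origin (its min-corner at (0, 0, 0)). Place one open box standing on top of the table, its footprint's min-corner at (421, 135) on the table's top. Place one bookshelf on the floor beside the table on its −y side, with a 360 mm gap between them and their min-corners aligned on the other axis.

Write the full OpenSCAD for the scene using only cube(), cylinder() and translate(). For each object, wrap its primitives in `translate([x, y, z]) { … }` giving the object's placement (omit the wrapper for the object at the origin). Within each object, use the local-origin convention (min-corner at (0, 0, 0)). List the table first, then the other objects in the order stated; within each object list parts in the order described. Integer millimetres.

translate([0, 0, 735]) cube([1745, 855, 34]);
translate([41, 41, 0]) cube([78, 78, 735]);
translate([1626, 41, 0]) cube([78, 78, 735]);
translate([41, 736, 0]) cube([78, 78, 735]);
translate([1626, 736, 0]) cube([78, 78, 735]);
translate([421, 135, 769]) {
  cube([388, 232, 19]);
  translate([0, 0, 19]) cube([388, 19, 356]);
  translate([0, 213, 19]) cube([388, 19, 356]);
  translate([0, 19, 19]) cube([19, 194, 356]);
  translate([369, 19, 19]) cube([19, 194, 356]);
}
translate([0, -627, 0]) {
  cube([26, 267, 890]);
  translate([691, 0, 0]) cube([26, 267, 890]);
  translate([26, 0, 0]) cube([665, 267, 26]);
  translate([26, 0, 400]) cube([665, 267, 26]);
  translate([26, 0, 800]) cube([665, 267, 26]);
}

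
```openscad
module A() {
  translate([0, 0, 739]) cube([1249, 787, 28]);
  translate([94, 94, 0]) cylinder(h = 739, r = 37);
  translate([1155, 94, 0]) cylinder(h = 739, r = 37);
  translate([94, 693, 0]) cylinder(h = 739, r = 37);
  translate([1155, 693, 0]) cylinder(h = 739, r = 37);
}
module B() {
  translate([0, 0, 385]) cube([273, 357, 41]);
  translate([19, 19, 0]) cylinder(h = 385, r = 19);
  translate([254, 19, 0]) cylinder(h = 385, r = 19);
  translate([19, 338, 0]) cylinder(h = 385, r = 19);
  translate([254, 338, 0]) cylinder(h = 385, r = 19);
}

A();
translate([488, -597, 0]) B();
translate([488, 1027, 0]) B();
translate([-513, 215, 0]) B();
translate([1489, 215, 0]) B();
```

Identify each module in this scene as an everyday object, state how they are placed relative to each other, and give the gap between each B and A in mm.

Each stool's nearest face is 240 mm from the table's bounding box.

A is a table. B is a stool. Four stools sit around the table at the −y, +y, −x, +x sides. The gap between each stool and the table is 240 mm.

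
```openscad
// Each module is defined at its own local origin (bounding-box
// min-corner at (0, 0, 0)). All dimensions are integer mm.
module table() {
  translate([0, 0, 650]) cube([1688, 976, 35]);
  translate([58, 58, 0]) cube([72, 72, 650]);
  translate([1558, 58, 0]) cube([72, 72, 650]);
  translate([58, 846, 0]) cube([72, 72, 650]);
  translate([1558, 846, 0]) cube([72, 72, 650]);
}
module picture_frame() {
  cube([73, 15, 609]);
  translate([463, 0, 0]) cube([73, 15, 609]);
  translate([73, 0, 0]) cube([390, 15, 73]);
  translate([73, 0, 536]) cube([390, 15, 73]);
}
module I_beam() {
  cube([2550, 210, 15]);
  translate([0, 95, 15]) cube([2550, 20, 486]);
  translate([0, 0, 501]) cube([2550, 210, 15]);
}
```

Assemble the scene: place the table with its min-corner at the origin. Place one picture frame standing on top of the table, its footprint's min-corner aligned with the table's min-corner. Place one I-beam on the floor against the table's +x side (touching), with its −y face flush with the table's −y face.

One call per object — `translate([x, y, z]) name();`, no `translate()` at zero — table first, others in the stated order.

table();
translate([0, 0, 685]) picture_frame();
translate([1688, 0, 0]) I_beam();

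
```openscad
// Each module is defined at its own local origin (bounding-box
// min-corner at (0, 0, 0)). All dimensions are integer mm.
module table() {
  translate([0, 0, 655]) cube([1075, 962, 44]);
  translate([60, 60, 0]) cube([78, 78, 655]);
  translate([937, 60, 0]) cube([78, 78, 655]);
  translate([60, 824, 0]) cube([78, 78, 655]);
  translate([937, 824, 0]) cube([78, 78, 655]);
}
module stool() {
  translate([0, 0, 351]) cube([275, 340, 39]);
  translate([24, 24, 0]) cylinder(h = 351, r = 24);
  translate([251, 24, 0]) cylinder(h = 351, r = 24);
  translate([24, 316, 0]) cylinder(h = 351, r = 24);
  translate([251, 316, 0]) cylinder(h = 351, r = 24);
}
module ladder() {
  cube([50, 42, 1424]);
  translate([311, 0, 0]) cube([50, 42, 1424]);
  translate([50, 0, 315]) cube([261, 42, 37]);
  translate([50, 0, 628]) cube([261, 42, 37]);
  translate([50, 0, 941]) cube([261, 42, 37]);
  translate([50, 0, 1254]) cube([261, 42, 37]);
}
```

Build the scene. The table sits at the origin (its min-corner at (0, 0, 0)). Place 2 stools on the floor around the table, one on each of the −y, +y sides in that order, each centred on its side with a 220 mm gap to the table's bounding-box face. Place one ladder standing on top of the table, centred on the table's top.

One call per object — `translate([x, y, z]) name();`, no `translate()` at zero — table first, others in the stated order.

table();
translate([400, -560, 0]) stool();
translate([400, 1182, 0]) stool();
translate([357, 460, 699]) ladder();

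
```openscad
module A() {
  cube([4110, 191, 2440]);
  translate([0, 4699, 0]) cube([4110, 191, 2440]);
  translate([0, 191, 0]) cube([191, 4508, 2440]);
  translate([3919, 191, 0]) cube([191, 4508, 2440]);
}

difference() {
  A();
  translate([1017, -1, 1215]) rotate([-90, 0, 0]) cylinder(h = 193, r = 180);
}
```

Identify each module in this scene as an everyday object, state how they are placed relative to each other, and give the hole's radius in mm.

The subtracted cylinder has r = 180 mm.

A is a house frame. The house frame has a circular hole through its front wall. The hole's radius is 180 mm.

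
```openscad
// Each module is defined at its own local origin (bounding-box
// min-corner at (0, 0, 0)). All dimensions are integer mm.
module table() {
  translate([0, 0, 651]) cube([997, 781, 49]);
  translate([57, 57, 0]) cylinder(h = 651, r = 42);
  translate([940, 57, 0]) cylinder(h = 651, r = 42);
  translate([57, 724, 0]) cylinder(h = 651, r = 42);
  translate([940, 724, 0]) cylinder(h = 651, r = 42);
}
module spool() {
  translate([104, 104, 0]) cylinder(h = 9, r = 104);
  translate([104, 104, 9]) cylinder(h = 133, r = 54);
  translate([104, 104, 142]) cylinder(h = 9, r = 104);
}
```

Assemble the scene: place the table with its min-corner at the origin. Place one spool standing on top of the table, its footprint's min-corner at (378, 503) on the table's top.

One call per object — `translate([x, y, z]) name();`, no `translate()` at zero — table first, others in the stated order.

table();
translate([378, 503, 700]) spool();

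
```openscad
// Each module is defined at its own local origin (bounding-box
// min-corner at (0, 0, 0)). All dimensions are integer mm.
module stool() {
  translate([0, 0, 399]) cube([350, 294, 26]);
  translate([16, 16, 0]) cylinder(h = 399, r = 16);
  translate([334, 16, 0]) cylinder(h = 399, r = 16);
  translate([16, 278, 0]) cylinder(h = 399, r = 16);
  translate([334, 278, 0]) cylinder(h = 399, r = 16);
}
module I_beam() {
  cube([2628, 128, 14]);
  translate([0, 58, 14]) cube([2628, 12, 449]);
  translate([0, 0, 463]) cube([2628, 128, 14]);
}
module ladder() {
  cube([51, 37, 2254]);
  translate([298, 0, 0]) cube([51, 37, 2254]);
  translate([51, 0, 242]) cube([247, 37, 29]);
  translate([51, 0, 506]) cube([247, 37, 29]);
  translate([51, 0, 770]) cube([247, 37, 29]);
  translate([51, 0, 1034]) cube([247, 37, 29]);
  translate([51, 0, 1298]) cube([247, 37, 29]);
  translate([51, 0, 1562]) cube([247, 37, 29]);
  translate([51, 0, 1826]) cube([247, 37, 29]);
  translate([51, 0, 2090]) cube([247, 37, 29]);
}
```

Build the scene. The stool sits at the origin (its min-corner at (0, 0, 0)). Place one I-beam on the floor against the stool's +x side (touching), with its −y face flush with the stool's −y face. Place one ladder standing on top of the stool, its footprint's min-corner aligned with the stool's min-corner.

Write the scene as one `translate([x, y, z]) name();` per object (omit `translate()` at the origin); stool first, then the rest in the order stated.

stool();
translate([350, 0, 0]) I_beam();
translate([0, 0, 425]) ladder();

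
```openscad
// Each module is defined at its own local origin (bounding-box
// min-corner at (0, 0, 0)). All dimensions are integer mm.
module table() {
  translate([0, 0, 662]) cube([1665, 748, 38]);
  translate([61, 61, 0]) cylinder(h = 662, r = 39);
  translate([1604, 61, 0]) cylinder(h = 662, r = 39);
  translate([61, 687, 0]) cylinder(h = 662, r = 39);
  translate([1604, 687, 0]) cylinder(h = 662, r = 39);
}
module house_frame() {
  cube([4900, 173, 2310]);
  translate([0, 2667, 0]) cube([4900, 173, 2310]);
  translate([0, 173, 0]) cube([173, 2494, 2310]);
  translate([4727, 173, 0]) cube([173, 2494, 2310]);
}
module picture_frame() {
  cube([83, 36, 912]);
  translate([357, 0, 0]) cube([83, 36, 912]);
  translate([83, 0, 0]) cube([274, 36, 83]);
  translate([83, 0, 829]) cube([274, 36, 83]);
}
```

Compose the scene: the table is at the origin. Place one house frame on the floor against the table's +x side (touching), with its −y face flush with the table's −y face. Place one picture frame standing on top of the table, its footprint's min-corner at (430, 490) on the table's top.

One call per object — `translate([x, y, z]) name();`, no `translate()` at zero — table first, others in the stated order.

table();
translate([1665, 0, 0]) house_frame();
translate([430, 490, 700]) picture_frame();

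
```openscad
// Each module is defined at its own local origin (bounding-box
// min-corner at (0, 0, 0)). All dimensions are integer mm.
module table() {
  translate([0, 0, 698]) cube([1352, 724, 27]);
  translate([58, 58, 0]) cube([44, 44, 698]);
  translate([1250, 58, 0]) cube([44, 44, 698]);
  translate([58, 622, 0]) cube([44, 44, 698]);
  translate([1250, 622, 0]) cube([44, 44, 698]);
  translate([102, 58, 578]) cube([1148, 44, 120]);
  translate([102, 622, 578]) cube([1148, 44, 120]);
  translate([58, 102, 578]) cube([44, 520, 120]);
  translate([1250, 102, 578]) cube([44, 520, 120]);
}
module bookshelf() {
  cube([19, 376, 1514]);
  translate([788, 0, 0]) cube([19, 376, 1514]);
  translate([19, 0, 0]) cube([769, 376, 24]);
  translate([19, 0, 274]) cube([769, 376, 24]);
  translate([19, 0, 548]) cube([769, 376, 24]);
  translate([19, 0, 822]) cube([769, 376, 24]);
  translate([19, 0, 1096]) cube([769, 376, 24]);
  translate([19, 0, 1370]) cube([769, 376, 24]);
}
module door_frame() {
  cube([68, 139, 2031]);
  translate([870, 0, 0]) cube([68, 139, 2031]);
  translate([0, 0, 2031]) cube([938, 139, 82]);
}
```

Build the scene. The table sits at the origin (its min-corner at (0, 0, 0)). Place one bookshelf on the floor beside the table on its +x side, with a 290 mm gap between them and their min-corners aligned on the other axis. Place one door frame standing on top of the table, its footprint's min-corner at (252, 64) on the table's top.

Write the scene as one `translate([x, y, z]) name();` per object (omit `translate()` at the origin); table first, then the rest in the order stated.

table();
translate([1642, 0, 0]) bookshelf();
translate([252, 64, 725]) door_frame();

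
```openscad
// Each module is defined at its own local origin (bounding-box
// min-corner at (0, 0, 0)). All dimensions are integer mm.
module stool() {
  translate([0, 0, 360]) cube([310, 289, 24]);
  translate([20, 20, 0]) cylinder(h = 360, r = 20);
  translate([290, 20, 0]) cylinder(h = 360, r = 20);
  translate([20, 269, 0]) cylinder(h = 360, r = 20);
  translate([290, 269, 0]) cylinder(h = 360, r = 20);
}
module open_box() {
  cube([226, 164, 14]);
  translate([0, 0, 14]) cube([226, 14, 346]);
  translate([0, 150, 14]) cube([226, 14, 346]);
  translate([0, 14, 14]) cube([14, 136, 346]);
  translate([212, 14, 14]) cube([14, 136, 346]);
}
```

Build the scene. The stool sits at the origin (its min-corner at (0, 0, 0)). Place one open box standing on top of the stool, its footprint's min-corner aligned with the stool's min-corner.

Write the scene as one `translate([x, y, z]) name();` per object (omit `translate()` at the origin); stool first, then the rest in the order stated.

stool();
translate([0, 0, 384]) open_box();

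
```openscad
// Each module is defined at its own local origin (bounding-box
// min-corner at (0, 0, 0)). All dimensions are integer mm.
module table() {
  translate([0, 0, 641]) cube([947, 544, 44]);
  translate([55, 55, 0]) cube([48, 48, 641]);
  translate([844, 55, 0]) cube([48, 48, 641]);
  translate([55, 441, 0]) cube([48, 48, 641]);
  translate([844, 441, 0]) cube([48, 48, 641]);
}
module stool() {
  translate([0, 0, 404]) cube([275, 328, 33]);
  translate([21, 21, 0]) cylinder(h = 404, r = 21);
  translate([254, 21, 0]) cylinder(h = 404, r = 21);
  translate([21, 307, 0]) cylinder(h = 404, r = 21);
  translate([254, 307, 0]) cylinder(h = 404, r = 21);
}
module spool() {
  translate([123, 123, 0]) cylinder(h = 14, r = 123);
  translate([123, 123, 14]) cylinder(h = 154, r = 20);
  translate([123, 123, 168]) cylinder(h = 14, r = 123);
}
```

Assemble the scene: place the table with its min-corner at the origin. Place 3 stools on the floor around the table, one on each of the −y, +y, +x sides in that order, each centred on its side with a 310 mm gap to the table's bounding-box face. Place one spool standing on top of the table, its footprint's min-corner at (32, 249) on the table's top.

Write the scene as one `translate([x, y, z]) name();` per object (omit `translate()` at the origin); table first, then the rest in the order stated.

table();
translate([336, -638, 0]) stool();
translate([336, 854, 0]) stool();
translate([1257, 108, 0]) stool();
translate([32, 249, 685]) spool();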